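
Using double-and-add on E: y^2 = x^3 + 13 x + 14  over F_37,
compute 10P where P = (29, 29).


k = 10 = 1010_2 (binary, LSB first: 0101)
Double-and-add from P = (29, 29):
  bit 0 = 0: acc unchanged = O
  bit 1 = 1: acc = O + (6, 7) = (6, 7)
  bit 2 = 0: acc unchanged = (6, 7)
  bit 3 = 1: acc = (6, 7) + (33, 34) = (36, 0)

10P = (36, 0)


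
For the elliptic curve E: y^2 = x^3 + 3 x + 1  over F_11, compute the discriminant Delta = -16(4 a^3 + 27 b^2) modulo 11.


4 a^3 + 27 b^2 = 4*3^3 + 27*1^2 = 108 + 27 = 135
Delta = -16 * (135) = -2160
Delta mod 11 = 7

Delta = 7 (mod 11)


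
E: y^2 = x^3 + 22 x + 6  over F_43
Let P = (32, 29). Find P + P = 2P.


Doubling: s = (3 x1^2 + a) / (2 y1)
s = (3*32^2 + 22) / (2*29) mod 43 = 40
x3 = s^2 - 2 x1 mod 43 = 40^2 - 2*32 = 31
y3 = s (x1 - x3) - y1 mod 43 = 40 * (32 - 31) - 29 = 11

2P = (31, 11)


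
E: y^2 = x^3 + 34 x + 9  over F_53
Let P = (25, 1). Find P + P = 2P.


Doubling: s = (3 x1^2 + a) / (2 y1)
s = (3*25^2 + 34) / (2*1) mod 53 = 27
x3 = s^2 - 2 x1 mod 53 = 27^2 - 2*25 = 43
y3 = s (x1 - x3) - y1 mod 53 = 27 * (25 - 43) - 1 = 43

2P = (43, 43)


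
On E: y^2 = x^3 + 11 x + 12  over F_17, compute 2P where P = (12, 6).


k = 2 = 10_2 (binary, LSB first: 01)
Double-and-add from P = (12, 6):
  bit 0 = 0: acc unchanged = O
  bit 1 = 1: acc = O + (8, 0) = (8, 0)

2P = (8, 0)


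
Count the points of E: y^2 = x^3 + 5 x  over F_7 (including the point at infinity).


For each x in F_7, count y with y^2 = x^3 + 5 x + 0 mod 7:
  x = 0: RHS = 0, y in [0]  -> 1 point(s)
  x = 2: RHS = 4, y in [2, 5]  -> 2 point(s)
  x = 3: RHS = 0, y in [0]  -> 1 point(s)
  x = 4: RHS = 0, y in [0]  -> 1 point(s)
  x = 6: RHS = 1, y in [1, 6]  -> 2 point(s)
Affine points: 7. Add the point at infinity: total = 8.

#E(F_7) = 8


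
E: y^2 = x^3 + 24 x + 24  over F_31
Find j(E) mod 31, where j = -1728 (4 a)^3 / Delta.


Delta = -16(4 a^3 + 27 b^2) mod 31 = 9
-1728 * (4 a)^3 = -1728 * (4*24)^3 mod 31 = 30
j = 30 * 9^(-1) mod 31 = 24

j = 24 (mod 31)


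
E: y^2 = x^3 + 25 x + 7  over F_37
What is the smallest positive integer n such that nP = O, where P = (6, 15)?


Compute successive multiples of P until we hit O:
  1P = (6, 15)
  2P = (16, 27)
  3P = (12, 0)
  4P = (16, 10)
  5P = (6, 22)
  6P = O

ord(P) = 6


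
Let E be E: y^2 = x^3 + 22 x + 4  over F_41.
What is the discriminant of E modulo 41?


4 a^3 + 27 b^2 = 4*22^3 + 27*4^2 = 42592 + 432 = 43024
Delta = -16 * (43024) = -688384
Delta mod 41 = 6

Delta = 6 (mod 41)


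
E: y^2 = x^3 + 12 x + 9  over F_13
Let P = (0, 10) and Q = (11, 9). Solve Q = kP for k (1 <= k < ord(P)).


Enumerate multiples of P until we hit Q = (11, 9):
  1P = (0, 10)
  2P = (4, 11)
  3P = (5, 5)
  4P = (9, 12)
  5P = (1, 10)
  6P = (12, 3)
  7P = (11, 4)
  8P = (11, 9)
Match found at i = 8.

k = 8


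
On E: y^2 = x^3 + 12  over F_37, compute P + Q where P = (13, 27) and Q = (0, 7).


P != Q, so use the chord formula.
s = (y2 - y1) / (x2 - x1) = (17) / (24) mod 37 = 30
x3 = s^2 - x1 - x2 mod 37 = 30^2 - 13 - 0 = 36
y3 = s (x1 - x3) - y1 mod 37 = 30 * (13 - 36) - 27 = 23

P + Q = (36, 23)


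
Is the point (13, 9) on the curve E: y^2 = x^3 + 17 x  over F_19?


Check whether y^2 = x^3 + 17 x + 0 (mod 19) for (x, y) = (13, 9).
LHS: y^2 = 9^2 mod 19 = 5
RHS: x^3 + 17 x + 0 = 13^3 + 17*13 + 0 mod 19 = 5
LHS = RHS

Yes, on the curve


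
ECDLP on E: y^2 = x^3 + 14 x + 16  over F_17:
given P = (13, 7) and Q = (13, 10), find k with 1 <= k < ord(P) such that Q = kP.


Enumerate multiples of P until we hit Q = (13, 10):
  1P = (13, 7)
  2P = (12, 12)
  3P = (0, 13)
  4P = (2, 1)
  5P = (3, 0)
  6P = (2, 16)
  7P = (0, 4)
  8P = (12, 5)
  9P = (13, 10)
Match found at i = 9.

k = 9


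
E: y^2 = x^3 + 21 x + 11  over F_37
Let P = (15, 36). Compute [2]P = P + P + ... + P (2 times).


k = 2 = 10_2 (binary, LSB first: 01)
Double-and-add from P = (15, 36):
  bit 0 = 0: acc unchanged = O
  bit 1 = 1: acc = O + (10, 0) = (10, 0)

2P = (10, 0)


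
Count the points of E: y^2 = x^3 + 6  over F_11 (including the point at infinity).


For each x in F_11, count y with y^2 = x^3 + 0 x + 6 mod 11:
  x = 2: RHS = 3, y in [5, 6]  -> 2 point(s)
  x = 3: RHS = 0, y in [0]  -> 1 point(s)
  x = 4: RHS = 4, y in [2, 9]  -> 2 point(s)
  x = 8: RHS = 1, y in [1, 10]  -> 2 point(s)
  x = 9: RHS = 9, y in [3, 8]  -> 2 point(s)
  x = 10: RHS = 5, y in [4, 7]  -> 2 point(s)
Affine points: 11. Add the point at infinity: total = 12.

#E(F_11) = 12


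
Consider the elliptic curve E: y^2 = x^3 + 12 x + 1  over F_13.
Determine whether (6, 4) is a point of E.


Check whether y^2 = x^3 + 12 x + 1 (mod 13) for (x, y) = (6, 4).
LHS: y^2 = 4^2 mod 13 = 3
RHS: x^3 + 12 x + 1 = 6^3 + 12*6 + 1 mod 13 = 3
LHS = RHS

Yes, on the curve


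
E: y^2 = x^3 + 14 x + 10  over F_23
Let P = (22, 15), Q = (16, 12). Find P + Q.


P != Q, so use the chord formula.
s = (y2 - y1) / (x2 - x1) = (20) / (17) mod 23 = 12
x3 = s^2 - x1 - x2 mod 23 = 12^2 - 22 - 16 = 14
y3 = s (x1 - x3) - y1 mod 23 = 12 * (22 - 14) - 15 = 12

P + Q = (14, 12)


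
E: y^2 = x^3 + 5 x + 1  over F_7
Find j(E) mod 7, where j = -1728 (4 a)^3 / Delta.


Delta = -16(4 a^3 + 27 b^2) mod 7 = 3
-1728 * (4 a)^3 = -1728 * (4*5)^3 mod 7 = 6
j = 6 * 3^(-1) mod 7 = 2

j = 2 (mod 7)


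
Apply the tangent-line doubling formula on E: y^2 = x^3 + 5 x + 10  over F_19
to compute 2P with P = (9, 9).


Doubling: s = (3 x1^2 + a) / (2 y1)
s = (3*9^2 + 5) / (2*9) mod 19 = 18
x3 = s^2 - 2 x1 mod 19 = 18^2 - 2*9 = 2
y3 = s (x1 - x3) - y1 mod 19 = 18 * (9 - 2) - 9 = 3

2P = (2, 3)


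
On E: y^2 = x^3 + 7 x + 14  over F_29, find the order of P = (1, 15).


Compute successive multiples of P until we hit O:
  1P = (1, 15)
  2P = (11, 1)
  3P = (12, 12)
  4P = (12, 17)
  5P = (11, 28)
  6P = (1, 14)
  7P = O

ord(P) = 7


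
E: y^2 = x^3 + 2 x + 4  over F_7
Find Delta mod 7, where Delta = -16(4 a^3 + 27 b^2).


4 a^3 + 27 b^2 = 4*2^3 + 27*4^2 = 32 + 432 = 464
Delta = -16 * (464) = -7424
Delta mod 7 = 3

Delta = 3 (mod 7)


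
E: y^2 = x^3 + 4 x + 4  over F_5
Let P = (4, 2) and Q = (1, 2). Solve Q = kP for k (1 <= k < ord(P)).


Enumerate multiples of P until we hit Q = (1, 2):
  1P = (4, 2)
  2P = (1, 2)
Match found at i = 2.

k = 2


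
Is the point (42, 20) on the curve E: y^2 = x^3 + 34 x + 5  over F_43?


Check whether y^2 = x^3 + 34 x + 5 (mod 43) for (x, y) = (42, 20).
LHS: y^2 = 20^2 mod 43 = 13
RHS: x^3 + 34 x + 5 = 42^3 + 34*42 + 5 mod 43 = 13
LHS = RHS

Yes, on the curve


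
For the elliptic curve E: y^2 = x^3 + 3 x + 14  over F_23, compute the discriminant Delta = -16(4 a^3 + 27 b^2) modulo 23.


4 a^3 + 27 b^2 = 4*3^3 + 27*14^2 = 108 + 5292 = 5400
Delta = -16 * (5400) = -86400
Delta mod 23 = 11

Delta = 11 (mod 23)


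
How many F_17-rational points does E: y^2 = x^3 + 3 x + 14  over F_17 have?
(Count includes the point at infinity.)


For each x in F_17, count y with y^2 = x^3 + 3 x + 14 mod 17:
  x = 1: RHS = 1, y in [1, 16]  -> 2 point(s)
  x = 3: RHS = 16, y in [4, 13]  -> 2 point(s)
  x = 5: RHS = 1, y in [1, 16]  -> 2 point(s)
  x = 7: RHS = 4, y in [2, 15]  -> 2 point(s)
  x = 11: RHS = 1, y in [1, 16]  -> 2 point(s)
  x = 15: RHS = 0, y in [0]  -> 1 point(s)
Affine points: 11. Add the point at infinity: total = 12.

#E(F_17) = 12


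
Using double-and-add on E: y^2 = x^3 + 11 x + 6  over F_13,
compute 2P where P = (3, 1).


k = 2 = 10_2 (binary, LSB first: 01)
Double-and-add from P = (3, 1):
  bit 0 = 0: acc unchanged = O
  bit 1 = 1: acc = O + (4, 6) = (4, 6)

2P = (4, 6)


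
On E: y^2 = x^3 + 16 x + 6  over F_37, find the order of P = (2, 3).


Compute successive multiples of P until we hit O:
  1P = (2, 3)
  2P = (26, 33)
  3P = (36, 10)
  4P = (25, 26)
  5P = (11, 25)
  6P = (35, 15)
  7P = (9, 18)
  8P = (17, 23)
  ... (continuing to 35P)
  35P = O

ord(P) = 35


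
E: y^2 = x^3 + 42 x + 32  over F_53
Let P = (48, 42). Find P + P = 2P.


Doubling: s = (3 x1^2 + a) / (2 y1)
s = (3*48^2 + 42) / (2*42) mod 53 = 26
x3 = s^2 - 2 x1 mod 53 = 26^2 - 2*48 = 50
y3 = s (x1 - x3) - y1 mod 53 = 26 * (48 - 50) - 42 = 12

2P = (50, 12)


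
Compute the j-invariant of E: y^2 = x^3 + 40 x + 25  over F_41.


Delta = -16(4 a^3 + 27 b^2) mod 41 = 8
-1728 * (4 a)^3 = -1728 * (4*40)^3 mod 41 = 15
j = 15 * 8^(-1) mod 41 = 7

j = 7 (mod 41)


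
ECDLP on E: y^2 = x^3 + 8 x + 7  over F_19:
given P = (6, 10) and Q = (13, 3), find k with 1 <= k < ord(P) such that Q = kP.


Enumerate multiples of P until we hit Q = (13, 3):
  1P = (6, 10)
  2P = (11, 18)
  3P = (0, 11)
  4P = (3, 18)
  5P = (15, 14)
  6P = (5, 1)
  7P = (13, 3)
Match found at i = 7.

k = 7


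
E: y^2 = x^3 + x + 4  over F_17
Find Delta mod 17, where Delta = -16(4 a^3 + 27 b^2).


4 a^3 + 27 b^2 = 4*1^3 + 27*4^2 = 4 + 432 = 436
Delta = -16 * (436) = -6976
Delta mod 17 = 11

Delta = 11 (mod 17)


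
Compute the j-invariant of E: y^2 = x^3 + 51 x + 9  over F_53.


Delta = -16(4 a^3 + 27 b^2) mod 53 = 23
-1728 * (4 a)^3 = -1728 * (4*51)^3 mod 53 = 7
j = 7 * 23^(-1) mod 53 = 51

j = 51 (mod 53)


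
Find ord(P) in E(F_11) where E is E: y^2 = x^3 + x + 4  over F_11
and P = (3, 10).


Compute successive multiples of P until we hit O:
  1P = (3, 10)
  2P = (3, 1)
  3P = O

ord(P) = 3


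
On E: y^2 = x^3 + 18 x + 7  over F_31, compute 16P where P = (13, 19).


k = 16 = 10000_2 (binary, LSB first: 00001)
Double-and-add from P = (13, 19):
  bit 0 = 0: acc unchanged = O
  bit 1 = 0: acc unchanged = O
  bit 2 = 0: acc unchanged = O
  bit 3 = 0: acc unchanged = O
  bit 4 = 1: acc = O + (23, 8) = (23, 8)

16P = (23, 8)


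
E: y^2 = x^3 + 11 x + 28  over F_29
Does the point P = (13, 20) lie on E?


Check whether y^2 = x^3 + 11 x + 28 (mod 29) for (x, y) = (13, 20).
LHS: y^2 = 20^2 mod 29 = 23
RHS: x^3 + 11 x + 28 = 13^3 + 11*13 + 28 mod 29 = 19
LHS != RHS

No, not on the curve


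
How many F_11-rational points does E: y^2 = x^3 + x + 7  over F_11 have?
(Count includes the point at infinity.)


For each x in F_11, count y with y^2 = x^3 + 1 x + 7 mod 11:
  x = 1: RHS = 9, y in [3, 8]  -> 2 point(s)
  x = 3: RHS = 4, y in [2, 9]  -> 2 point(s)
  x = 4: RHS = 9, y in [3, 8]  -> 2 point(s)
  x = 5: RHS = 5, y in [4, 7]  -> 2 point(s)
  x = 6: RHS = 9, y in [3, 8]  -> 2 point(s)
  x = 7: RHS = 5, y in [4, 7]  -> 2 point(s)
  x = 10: RHS = 5, y in [4, 7]  -> 2 point(s)
Affine points: 14. Add the point at infinity: total = 15.

#E(F_11) = 15


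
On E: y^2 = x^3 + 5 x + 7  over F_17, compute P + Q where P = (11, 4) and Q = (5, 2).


P != Q, so use the chord formula.
s = (y2 - y1) / (x2 - x1) = (15) / (11) mod 17 = 6
x3 = s^2 - x1 - x2 mod 17 = 6^2 - 11 - 5 = 3
y3 = s (x1 - x3) - y1 mod 17 = 6 * (11 - 3) - 4 = 10

P + Q = (3, 10)


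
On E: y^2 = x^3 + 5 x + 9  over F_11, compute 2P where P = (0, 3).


Doubling: s = (3 x1^2 + a) / (2 y1)
s = (3*0^2 + 5) / (2*3) mod 11 = 10
x3 = s^2 - 2 x1 mod 11 = 10^2 - 2*0 = 1
y3 = s (x1 - x3) - y1 mod 11 = 10 * (0 - 1) - 3 = 9

2P = (1, 9)


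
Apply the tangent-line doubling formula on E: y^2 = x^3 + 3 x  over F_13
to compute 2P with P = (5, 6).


Doubling: s = (3 x1^2 + a) / (2 y1)
s = (3*5^2 + 3) / (2*6) mod 13 = 0
x3 = s^2 - 2 x1 mod 13 = 0^2 - 2*5 = 3
y3 = s (x1 - x3) - y1 mod 13 = 0 * (5 - 3) - 6 = 7

2P = (3, 7)


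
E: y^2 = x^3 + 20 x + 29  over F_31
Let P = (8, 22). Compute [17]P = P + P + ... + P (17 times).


k = 17 = 10001_2 (binary, LSB first: 10001)
Double-and-add from P = (8, 22):
  bit 0 = 1: acc = O + (8, 22) = (8, 22)
  bit 1 = 0: acc unchanged = (8, 22)
  bit 2 = 0: acc unchanged = (8, 22)
  bit 3 = 0: acc unchanged = (8, 22)
  bit 4 = 1: acc = (8, 22) + (27, 3) = (28, 29)

17P = (28, 29)


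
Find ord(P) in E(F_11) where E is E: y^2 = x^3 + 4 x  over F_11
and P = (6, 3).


Compute successive multiples of P until we hit O:
  1P = (6, 3)
  2P = (4, 5)
  3P = (2, 4)
  4P = (1, 4)
  5P = (8, 4)
  6P = (0, 0)
  7P = (8, 7)
  8P = (1, 7)
  ... (continuing to 12P)
  12P = O

ord(P) = 12


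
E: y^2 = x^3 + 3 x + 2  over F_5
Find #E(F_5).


For each x in F_5, count y with y^2 = x^3 + 3 x + 2 mod 5:
  x = 1: RHS = 1, y in [1, 4]  -> 2 point(s)
  x = 2: RHS = 1, y in [1, 4]  -> 2 point(s)
Affine points: 4. Add the point at infinity: total = 5.

#E(F_5) = 5


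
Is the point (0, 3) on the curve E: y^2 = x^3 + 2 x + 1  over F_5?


Check whether y^2 = x^3 + 2 x + 1 (mod 5) for (x, y) = (0, 3).
LHS: y^2 = 3^2 mod 5 = 4
RHS: x^3 + 2 x + 1 = 0^3 + 2*0 + 1 mod 5 = 1
LHS != RHS

No, not on the curve


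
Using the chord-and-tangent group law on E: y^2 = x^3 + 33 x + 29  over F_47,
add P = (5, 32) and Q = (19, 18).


P != Q, so use the chord formula.
s = (y2 - y1) / (x2 - x1) = (33) / (14) mod 47 = 46
x3 = s^2 - x1 - x2 mod 47 = 46^2 - 5 - 19 = 24
y3 = s (x1 - x3) - y1 mod 47 = 46 * (5 - 24) - 32 = 34

P + Q = (24, 34)


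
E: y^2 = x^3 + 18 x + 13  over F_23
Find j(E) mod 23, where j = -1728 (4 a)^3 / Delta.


Delta = -16(4 a^3 + 27 b^2) mod 23 = 13
-1728 * (4 a)^3 = -1728 * (4*18)^3 mod 23 = 11
j = 11 * 13^(-1) mod 23 = 15

j = 15 (mod 23)


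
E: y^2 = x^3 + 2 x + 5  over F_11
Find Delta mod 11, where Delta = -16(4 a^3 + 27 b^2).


4 a^3 + 27 b^2 = 4*2^3 + 27*5^2 = 32 + 675 = 707
Delta = -16 * (707) = -11312
Delta mod 11 = 7

Delta = 7 (mod 11)


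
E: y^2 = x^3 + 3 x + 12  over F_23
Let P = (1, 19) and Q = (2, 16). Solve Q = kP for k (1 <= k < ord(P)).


Enumerate multiples of P until we hit Q = (2, 16):
  1P = (1, 19)
  2P = (0, 9)
  3P = (7, 13)
  4P = (16, 19)
  5P = (6, 4)
  6P = (2, 7)
  7P = (3, 5)
  8P = (22, 13)
  9P = (9, 3)
  10P = (17, 13)
  11P = (17, 10)
  12P = (9, 20)
  13P = (22, 10)
  14P = (3, 18)
  15P = (2, 16)
Match found at i = 15.

k = 15


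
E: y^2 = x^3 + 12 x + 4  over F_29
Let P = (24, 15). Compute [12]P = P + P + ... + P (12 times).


k = 12 = 1100_2 (binary, LSB first: 0011)
Double-and-add from P = (24, 15):
  bit 0 = 0: acc unchanged = O
  bit 1 = 0: acc unchanged = O
  bit 2 = 1: acc = O + (0, 27) = (0, 27)
  bit 3 = 1: acc = (0, 27) + (9, 0) = (0, 2)

12P = (0, 2)


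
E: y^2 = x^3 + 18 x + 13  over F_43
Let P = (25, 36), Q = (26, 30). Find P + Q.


P != Q, so use the chord formula.
s = (y2 - y1) / (x2 - x1) = (37) / (1) mod 43 = 37
x3 = s^2 - x1 - x2 mod 43 = 37^2 - 25 - 26 = 28
y3 = s (x1 - x3) - y1 mod 43 = 37 * (25 - 28) - 36 = 25

P + Q = (28, 25)


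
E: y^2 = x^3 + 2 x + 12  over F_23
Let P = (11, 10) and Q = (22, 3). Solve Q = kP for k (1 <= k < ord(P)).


Enumerate multiples of P until we hit Q = (22, 3):
  1P = (11, 10)
  2P = (2, 22)
  3P = (22, 20)
  4P = (22, 3)
Match found at i = 4.

k = 4


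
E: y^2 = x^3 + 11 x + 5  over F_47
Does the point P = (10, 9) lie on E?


Check whether y^2 = x^3 + 11 x + 5 (mod 47) for (x, y) = (10, 9).
LHS: y^2 = 9^2 mod 47 = 34
RHS: x^3 + 11 x + 5 = 10^3 + 11*10 + 5 mod 47 = 34
LHS = RHS

Yes, on the curve


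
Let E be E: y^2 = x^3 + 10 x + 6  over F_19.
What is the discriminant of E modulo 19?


4 a^3 + 27 b^2 = 4*10^3 + 27*6^2 = 4000 + 972 = 4972
Delta = -16 * (4972) = -79552
Delta mod 19 = 1

Delta = 1 (mod 19)


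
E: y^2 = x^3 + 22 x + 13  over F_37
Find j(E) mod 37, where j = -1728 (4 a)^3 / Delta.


Delta = -16(4 a^3 + 27 b^2) mod 37 = 24
-1728 * (4 a)^3 = -1728 * (4*22)^3 mod 37 = 29
j = 29 * 24^(-1) mod 37 = 12

j = 12 (mod 37)


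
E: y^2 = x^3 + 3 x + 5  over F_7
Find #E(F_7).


For each x in F_7, count y with y^2 = x^3 + 3 x + 5 mod 7:
  x = 1: RHS = 2, y in [3, 4]  -> 2 point(s)
  x = 4: RHS = 4, y in [2, 5]  -> 2 point(s)
  x = 6: RHS = 1, y in [1, 6]  -> 2 point(s)
Affine points: 6. Add the point at infinity: total = 7.

#E(F_7) = 7


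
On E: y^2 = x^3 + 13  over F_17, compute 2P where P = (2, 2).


Doubling: s = (3 x1^2 + a) / (2 y1)
s = (3*2^2 + 0) / (2*2) mod 17 = 3
x3 = s^2 - 2 x1 mod 17 = 3^2 - 2*2 = 5
y3 = s (x1 - x3) - y1 mod 17 = 3 * (2 - 5) - 2 = 6

2P = (5, 6)


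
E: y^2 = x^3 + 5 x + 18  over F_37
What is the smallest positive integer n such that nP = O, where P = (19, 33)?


Compute successive multiples of P until we hit O:
  1P = (19, 33)
  2P = (32, 33)
  3P = (23, 4)
  4P = (36, 7)
  5P = (7, 27)
  6P = (2, 31)
  7P = (26, 1)
  8P = (28, 24)
  ... (continuing to 17P)
  17P = O

ord(P) = 17


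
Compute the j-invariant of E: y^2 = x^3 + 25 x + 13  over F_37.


Delta = -16(4 a^3 + 27 b^2) mod 37 = 29
-1728 * (4 a)^3 = -1728 * (4*25)^3 mod 37 = 11
j = 11 * 29^(-1) mod 37 = 31

j = 31 (mod 37)


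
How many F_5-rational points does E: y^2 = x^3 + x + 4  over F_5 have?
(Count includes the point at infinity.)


For each x in F_5, count y with y^2 = x^3 + 1 x + 4 mod 5:
  x = 0: RHS = 4, y in [2, 3]  -> 2 point(s)
  x = 1: RHS = 1, y in [1, 4]  -> 2 point(s)
  x = 2: RHS = 4, y in [2, 3]  -> 2 point(s)
  x = 3: RHS = 4, y in [2, 3]  -> 2 point(s)
Affine points: 8. Add the point at infinity: total = 9.

#E(F_5) = 9


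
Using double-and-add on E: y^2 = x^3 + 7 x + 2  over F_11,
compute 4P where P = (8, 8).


k = 4 = 100_2 (binary, LSB first: 001)
Double-and-add from P = (8, 8):
  bit 0 = 0: acc unchanged = O
  bit 1 = 0: acc unchanged = O
  bit 2 = 1: acc = O + (7, 3) = (7, 3)

4P = (7, 3)


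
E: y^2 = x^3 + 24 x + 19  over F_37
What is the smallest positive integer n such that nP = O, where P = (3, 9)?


Compute successive multiples of P until we hit O:
  1P = (3, 9)
  2P = (1, 9)
  3P = (33, 28)
  4P = (28, 6)
  5P = (13, 7)
  6P = (24, 10)
  7P = (22, 13)
  8P = (2, 36)
  ... (continuing to 22P)
  22P = O

ord(P) = 22


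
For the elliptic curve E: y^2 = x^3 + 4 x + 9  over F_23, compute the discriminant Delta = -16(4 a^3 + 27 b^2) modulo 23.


4 a^3 + 27 b^2 = 4*4^3 + 27*9^2 = 256 + 2187 = 2443
Delta = -16 * (2443) = -39088
Delta mod 23 = 12

Delta = 12 (mod 23)


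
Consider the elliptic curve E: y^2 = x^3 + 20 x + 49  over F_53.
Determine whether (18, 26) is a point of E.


Check whether y^2 = x^3 + 20 x + 49 (mod 53) for (x, y) = (18, 26).
LHS: y^2 = 26^2 mod 53 = 40
RHS: x^3 + 20 x + 49 = 18^3 + 20*18 + 49 mod 53 = 40
LHS = RHS

Yes, on the curve


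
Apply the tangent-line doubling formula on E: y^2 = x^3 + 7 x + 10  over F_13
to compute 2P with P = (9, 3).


Doubling: s = (3 x1^2 + a) / (2 y1)
s = (3*9^2 + 7) / (2*3) mod 13 = 7
x3 = s^2 - 2 x1 mod 13 = 7^2 - 2*9 = 5
y3 = s (x1 - x3) - y1 mod 13 = 7 * (9 - 5) - 3 = 12

2P = (5, 12)


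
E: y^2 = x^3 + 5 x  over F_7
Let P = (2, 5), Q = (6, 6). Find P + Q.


P != Q, so use the chord formula.
s = (y2 - y1) / (x2 - x1) = (1) / (4) mod 7 = 2
x3 = s^2 - x1 - x2 mod 7 = 2^2 - 2 - 6 = 3
y3 = s (x1 - x3) - y1 mod 7 = 2 * (2 - 3) - 5 = 0

P + Q = (3, 0)


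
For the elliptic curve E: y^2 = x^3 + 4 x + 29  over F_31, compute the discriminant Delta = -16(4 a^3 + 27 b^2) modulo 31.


4 a^3 + 27 b^2 = 4*4^3 + 27*29^2 = 256 + 22707 = 22963
Delta = -16 * (22963) = -367408
Delta mod 31 = 4

Delta = 4 (mod 31)


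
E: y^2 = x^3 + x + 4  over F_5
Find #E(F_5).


For each x in F_5, count y with y^2 = x^3 + 1 x + 4 mod 5:
  x = 0: RHS = 4, y in [2, 3]  -> 2 point(s)
  x = 1: RHS = 1, y in [1, 4]  -> 2 point(s)
  x = 2: RHS = 4, y in [2, 3]  -> 2 point(s)
  x = 3: RHS = 4, y in [2, 3]  -> 2 point(s)
Affine points: 8. Add the point at infinity: total = 9.

#E(F_5) = 9


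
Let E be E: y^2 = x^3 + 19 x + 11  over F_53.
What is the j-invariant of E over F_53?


Delta = -16(4 a^3 + 27 b^2) mod 53 = 9
-1728 * (4 a)^3 = -1728 * (4*19)^3 mod 53 = 47
j = 47 * 9^(-1) mod 53 = 17

j = 17 (mod 53)


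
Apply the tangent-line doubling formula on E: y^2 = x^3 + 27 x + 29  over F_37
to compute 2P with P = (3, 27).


Doubling: s = (3 x1^2 + a) / (2 y1)
s = (3*3^2 + 27) / (2*27) mod 37 = 1
x3 = s^2 - 2 x1 mod 37 = 1^2 - 2*3 = 32
y3 = s (x1 - x3) - y1 mod 37 = 1 * (3 - 32) - 27 = 18

2P = (32, 18)


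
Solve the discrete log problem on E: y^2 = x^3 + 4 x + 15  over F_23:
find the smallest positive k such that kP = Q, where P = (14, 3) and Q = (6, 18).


Enumerate multiples of P until we hit Q = (6, 18):
  1P = (14, 3)
  2P = (19, 2)
  3P = (2, 13)
  4P = (16, 14)
  5P = (6, 18)
Match found at i = 5.

k = 5


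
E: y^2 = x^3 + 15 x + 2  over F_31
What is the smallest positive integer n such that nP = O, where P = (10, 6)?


Compute successive multiples of P until we hit O:
  1P = (10, 6)
  2P = (20, 26)
  3P = (5, 4)
  4P = (5, 27)
  5P = (20, 5)
  6P = (10, 25)
  7P = O

ord(P) = 7


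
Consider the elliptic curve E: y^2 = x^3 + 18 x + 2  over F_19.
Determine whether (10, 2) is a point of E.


Check whether y^2 = x^3 + 18 x + 2 (mod 19) for (x, y) = (10, 2).
LHS: y^2 = 2^2 mod 19 = 4
RHS: x^3 + 18 x + 2 = 10^3 + 18*10 + 2 mod 19 = 4
LHS = RHS

Yes, on the curve


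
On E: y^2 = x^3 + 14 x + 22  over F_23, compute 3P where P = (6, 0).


k = 3 = 11_2 (binary, LSB first: 11)
Double-and-add from P = (6, 0):
  bit 0 = 1: acc = O + (6, 0) = (6, 0)
  bit 1 = 1: acc = (6, 0) + O = (6, 0)

3P = (6, 0)


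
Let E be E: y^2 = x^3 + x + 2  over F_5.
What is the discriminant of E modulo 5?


4 a^3 + 27 b^2 = 4*1^3 + 27*2^2 = 4 + 108 = 112
Delta = -16 * (112) = -1792
Delta mod 5 = 3

Delta = 3 (mod 5)


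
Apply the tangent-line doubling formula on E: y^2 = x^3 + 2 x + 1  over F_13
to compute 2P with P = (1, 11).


Doubling: s = (3 x1^2 + a) / (2 y1)
s = (3*1^2 + 2) / (2*11) mod 13 = 2
x3 = s^2 - 2 x1 mod 13 = 2^2 - 2*1 = 2
y3 = s (x1 - x3) - y1 mod 13 = 2 * (1 - 2) - 11 = 0

2P = (2, 0)


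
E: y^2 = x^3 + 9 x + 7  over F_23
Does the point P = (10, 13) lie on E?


Check whether y^2 = x^3 + 9 x + 7 (mod 23) for (x, y) = (10, 13).
LHS: y^2 = 13^2 mod 23 = 8
RHS: x^3 + 9 x + 7 = 10^3 + 9*10 + 7 mod 23 = 16
LHS != RHS

No, not on the curve


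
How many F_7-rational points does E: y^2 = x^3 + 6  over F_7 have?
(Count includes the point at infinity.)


For each x in F_7, count y with y^2 = x^3 + 0 x + 6 mod 7:
  x = 1: RHS = 0, y in [0]  -> 1 point(s)
  x = 2: RHS = 0, y in [0]  -> 1 point(s)
  x = 4: RHS = 0, y in [0]  -> 1 point(s)
Affine points: 3. Add the point at infinity: total = 4.

#E(F_7) = 4


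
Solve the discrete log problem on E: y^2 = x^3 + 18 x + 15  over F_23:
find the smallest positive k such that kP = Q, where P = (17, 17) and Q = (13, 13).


Enumerate multiples of P until we hit Q = (13, 13):
  1P = (17, 17)
  2P = (13, 10)
  3P = (9, 20)
  4P = (9, 3)
  5P = (13, 13)
Match found at i = 5.

k = 5


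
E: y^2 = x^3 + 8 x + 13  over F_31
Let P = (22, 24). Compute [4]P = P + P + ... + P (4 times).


k = 4 = 100_2 (binary, LSB first: 001)
Double-and-add from P = (22, 24):
  bit 0 = 0: acc unchanged = O
  bit 1 = 0: acc unchanged = O
  bit 2 = 1: acc = O + (22, 24) = (22, 24)

4P = (22, 24)


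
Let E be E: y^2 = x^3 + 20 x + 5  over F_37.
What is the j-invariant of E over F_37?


Delta = -16(4 a^3 + 27 b^2) mod 37 = 10
-1728 * (4 a)^3 = -1728 * (4*20)^3 mod 37 = 8
j = 8 * 10^(-1) mod 37 = 23

j = 23 (mod 37)


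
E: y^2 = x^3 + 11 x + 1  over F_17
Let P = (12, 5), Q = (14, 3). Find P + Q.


P != Q, so use the chord formula.
s = (y2 - y1) / (x2 - x1) = (15) / (2) mod 17 = 16
x3 = s^2 - x1 - x2 mod 17 = 16^2 - 12 - 14 = 9
y3 = s (x1 - x3) - y1 mod 17 = 16 * (12 - 9) - 5 = 9

P + Q = (9, 9)


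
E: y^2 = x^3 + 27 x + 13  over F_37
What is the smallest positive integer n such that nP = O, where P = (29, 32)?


Compute successive multiples of P until we hit O:
  1P = (29, 32)
  2P = (32, 30)
  3P = (34, 33)
  4P = (14, 8)
  5P = (1, 35)
  6P = (3, 26)
  7P = (16, 8)
  8P = (30, 6)
  ... (continuing to 24P)
  24P = O

ord(P) = 24


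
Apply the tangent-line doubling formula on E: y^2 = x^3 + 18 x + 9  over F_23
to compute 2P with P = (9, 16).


Doubling: s = (3 x1^2 + a) / (2 y1)
s = (3*9^2 + 18) / (2*16) mod 23 = 6
x3 = s^2 - 2 x1 mod 23 = 6^2 - 2*9 = 18
y3 = s (x1 - x3) - y1 mod 23 = 6 * (9 - 18) - 16 = 22

2P = (18, 22)


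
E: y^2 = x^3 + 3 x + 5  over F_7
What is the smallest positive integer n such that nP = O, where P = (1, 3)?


Compute successive multiples of P until we hit O:
  1P = (1, 3)
  2P = (6, 6)
  3P = (4, 5)
  4P = (4, 2)
  5P = (6, 1)
  6P = (1, 4)
  7P = O

ord(P) = 7


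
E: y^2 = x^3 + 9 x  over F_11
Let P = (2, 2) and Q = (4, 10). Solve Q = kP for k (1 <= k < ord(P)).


Enumerate multiples of P until we hit Q = (4, 10):
  1P = (2, 2)
  2P = (5, 7)
  3P = (8, 10)
  4P = (4, 10)
Match found at i = 4.

k = 4


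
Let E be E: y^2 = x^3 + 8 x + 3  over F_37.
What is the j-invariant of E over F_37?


Delta = -16(4 a^3 + 27 b^2) mod 37 = 11
-1728 * (4 a)^3 = -1728 * (4*8)^3 mod 37 = 31
j = 31 * 11^(-1) mod 37 = 23

j = 23 (mod 37)


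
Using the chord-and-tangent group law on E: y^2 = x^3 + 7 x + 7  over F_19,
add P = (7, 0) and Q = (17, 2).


P != Q, so use the chord formula.
s = (y2 - y1) / (x2 - x1) = (2) / (10) mod 19 = 4
x3 = s^2 - x1 - x2 mod 19 = 4^2 - 7 - 17 = 11
y3 = s (x1 - x3) - y1 mod 19 = 4 * (7 - 11) - 0 = 3

P + Q = (11, 3)


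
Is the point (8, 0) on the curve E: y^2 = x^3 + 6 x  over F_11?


Check whether y^2 = x^3 + 6 x + 0 (mod 11) for (x, y) = (8, 0).
LHS: y^2 = 0^2 mod 11 = 0
RHS: x^3 + 6 x + 0 = 8^3 + 6*8 + 0 mod 11 = 10
LHS != RHS

No, not on the curve


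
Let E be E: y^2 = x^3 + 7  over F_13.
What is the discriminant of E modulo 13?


4 a^3 + 27 b^2 = 4*0^3 + 27*7^2 = 0 + 1323 = 1323
Delta = -16 * (1323) = -21168
Delta mod 13 = 9

Delta = 9 (mod 13)


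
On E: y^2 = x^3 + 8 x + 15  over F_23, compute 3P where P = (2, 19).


k = 3 = 11_2 (binary, LSB first: 11)
Double-and-add from P = (2, 19):
  bit 0 = 1: acc = O + (2, 19) = (2, 19)
  bit 1 = 1: acc = (2, 19) + (8, 19) = (13, 4)

3P = (13, 4)


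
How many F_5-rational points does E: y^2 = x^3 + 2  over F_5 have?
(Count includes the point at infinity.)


For each x in F_5, count y with y^2 = x^3 + 0 x + 2 mod 5:
  x = 2: RHS = 0, y in [0]  -> 1 point(s)
  x = 3: RHS = 4, y in [2, 3]  -> 2 point(s)
  x = 4: RHS = 1, y in [1, 4]  -> 2 point(s)
Affine points: 5. Add the point at infinity: total = 6.

#E(F_5) = 6


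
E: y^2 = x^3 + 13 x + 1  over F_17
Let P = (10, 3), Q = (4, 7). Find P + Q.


P != Q, so use the chord formula.
s = (y2 - y1) / (x2 - x1) = (4) / (11) mod 17 = 5
x3 = s^2 - x1 - x2 mod 17 = 5^2 - 10 - 4 = 11
y3 = s (x1 - x3) - y1 mod 17 = 5 * (10 - 11) - 3 = 9

P + Q = (11, 9)


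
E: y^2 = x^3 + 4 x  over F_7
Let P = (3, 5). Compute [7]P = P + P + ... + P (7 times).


k = 7 = 111_2 (binary, LSB first: 111)
Double-and-add from P = (3, 5):
  bit 0 = 1: acc = O + (3, 5) = (3, 5)
  bit 1 = 1: acc = (3, 5) + (2, 3) = (6, 3)
  bit 2 = 1: acc = (6, 3) + (0, 0) = (3, 2)

7P = (3, 2)


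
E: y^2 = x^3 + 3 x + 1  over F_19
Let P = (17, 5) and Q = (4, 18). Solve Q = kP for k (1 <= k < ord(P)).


Enumerate multiples of P until we hit Q = (4, 18):
  1P = (17, 5)
  2P = (11, 4)
  3P = (0, 1)
  4P = (6, 11)
  5P = (12, 13)
  6P = (7, 17)
  7P = (1, 10)
  8P = (8, 10)
  9P = (18, 4)
  10P = (4, 1)
  11P = (9, 15)
  12P = (10, 10)
  13P = (15, 18)
  14P = (15, 1)
  15P = (10, 9)
  16P = (9, 4)
  17P = (4, 18)
Match found at i = 17.

k = 17


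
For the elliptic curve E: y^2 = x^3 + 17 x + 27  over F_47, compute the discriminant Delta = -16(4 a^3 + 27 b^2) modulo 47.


4 a^3 + 27 b^2 = 4*17^3 + 27*27^2 = 19652 + 19683 = 39335
Delta = -16 * (39335) = -629360
Delta mod 47 = 17

Delta = 17 (mod 47)


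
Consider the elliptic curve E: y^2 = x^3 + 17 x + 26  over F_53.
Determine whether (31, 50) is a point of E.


Check whether y^2 = x^3 + 17 x + 26 (mod 53) for (x, y) = (31, 50).
LHS: y^2 = 50^2 mod 53 = 9
RHS: x^3 + 17 x + 26 = 31^3 + 17*31 + 26 mod 53 = 28
LHS != RHS

No, not on the curve


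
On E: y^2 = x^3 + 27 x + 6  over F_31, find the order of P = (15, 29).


Compute successive multiples of P until we hit O:
  1P = (15, 29)
  2P = (26, 26)
  3P = (18, 0)
  4P = (26, 5)
  5P = (15, 2)
  6P = O

ord(P) = 6


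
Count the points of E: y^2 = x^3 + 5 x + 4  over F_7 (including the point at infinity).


For each x in F_7, count y with y^2 = x^3 + 5 x + 4 mod 7:
  x = 0: RHS = 4, y in [2, 5]  -> 2 point(s)
  x = 2: RHS = 1, y in [1, 6]  -> 2 point(s)
  x = 3: RHS = 4, y in [2, 5]  -> 2 point(s)
  x = 4: RHS = 4, y in [2, 5]  -> 2 point(s)
  x = 5: RHS = 0, y in [0]  -> 1 point(s)
Affine points: 9. Add the point at infinity: total = 10.

#E(F_7) = 10


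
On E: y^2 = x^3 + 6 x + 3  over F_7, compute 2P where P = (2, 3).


Doubling: s = (3 x1^2 + a) / (2 y1)
s = (3*2^2 + 6) / (2*3) mod 7 = 3
x3 = s^2 - 2 x1 mod 7 = 3^2 - 2*2 = 5
y3 = s (x1 - x3) - y1 mod 7 = 3 * (2 - 5) - 3 = 2

2P = (5, 2)


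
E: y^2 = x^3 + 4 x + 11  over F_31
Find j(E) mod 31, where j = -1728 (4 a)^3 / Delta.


Delta = -16(4 a^3 + 27 b^2) mod 31 = 21
-1728 * (4 a)^3 = -1728 * (4*4)^3 mod 31 = 1
j = 1 * 21^(-1) mod 31 = 3

j = 3 (mod 31)


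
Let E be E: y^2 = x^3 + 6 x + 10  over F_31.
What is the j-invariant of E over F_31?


Delta = -16(4 a^3 + 27 b^2) mod 31 = 16
-1728 * (4 a)^3 = -1728 * (4*6)^3 mod 31 = 15
j = 15 * 16^(-1) mod 31 = 30

j = 30 (mod 31)


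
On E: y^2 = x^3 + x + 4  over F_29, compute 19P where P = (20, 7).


k = 19 = 10011_2 (binary, LSB first: 11001)
Double-and-add from P = (20, 7):
  bit 0 = 1: acc = O + (20, 7) = (20, 7)
  bit 1 = 1: acc = (20, 7) + (14, 23) = (15, 28)
  bit 2 = 0: acc unchanged = (15, 28)
  bit 3 = 0: acc unchanged = (15, 28)
  bit 4 = 1: acc = (15, 28) + (0, 2) = (21, 8)

19P = (21, 8)


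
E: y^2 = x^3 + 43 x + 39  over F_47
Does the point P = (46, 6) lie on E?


Check whether y^2 = x^3 + 43 x + 39 (mod 47) for (x, y) = (46, 6).
LHS: y^2 = 6^2 mod 47 = 36
RHS: x^3 + 43 x + 39 = 46^3 + 43*46 + 39 mod 47 = 42
LHS != RHS

No, not on the curve


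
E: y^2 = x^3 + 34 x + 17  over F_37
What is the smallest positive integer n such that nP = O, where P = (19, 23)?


Compute successive multiples of P until we hit O:
  1P = (19, 23)
  2P = (6, 20)
  3P = (23, 33)
  4P = (29, 26)
  5P = (5, 33)
  6P = (12, 9)
  7P = (10, 32)
  8P = (9, 4)
  ... (continuing to 27P)
  27P = O

ord(P) = 27


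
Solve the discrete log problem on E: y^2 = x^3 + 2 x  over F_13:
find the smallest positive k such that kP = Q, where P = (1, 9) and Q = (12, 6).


Enumerate multiples of P until we hit Q = (12, 6):
  1P = (1, 9)
  2P = (12, 6)
Match found at i = 2.

k = 2


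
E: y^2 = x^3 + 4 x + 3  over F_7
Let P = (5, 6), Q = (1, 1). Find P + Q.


P != Q, so use the chord formula.
s = (y2 - y1) / (x2 - x1) = (2) / (3) mod 7 = 3
x3 = s^2 - x1 - x2 mod 7 = 3^2 - 5 - 1 = 3
y3 = s (x1 - x3) - y1 mod 7 = 3 * (5 - 3) - 6 = 0

P + Q = (3, 0)


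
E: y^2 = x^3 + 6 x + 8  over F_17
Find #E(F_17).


For each x in F_17, count y with y^2 = x^3 + 6 x + 8 mod 17:
  x = 0: RHS = 8, y in [5, 12]  -> 2 point(s)
  x = 1: RHS = 15, y in [7, 10]  -> 2 point(s)
  x = 3: RHS = 2, y in [6, 11]  -> 2 point(s)
  x = 7: RHS = 2, y in [6, 11]  -> 2 point(s)
  x = 9: RHS = 9, y in [3, 14]  -> 2 point(s)
  x = 16: RHS = 1, y in [1, 16]  -> 2 point(s)
Affine points: 12. Add the point at infinity: total = 13.

#E(F_17) = 13


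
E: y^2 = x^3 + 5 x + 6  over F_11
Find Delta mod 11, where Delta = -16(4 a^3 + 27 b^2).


4 a^3 + 27 b^2 = 4*5^3 + 27*6^2 = 500 + 972 = 1472
Delta = -16 * (1472) = -23552
Delta mod 11 = 10

Delta = 10 (mod 11)


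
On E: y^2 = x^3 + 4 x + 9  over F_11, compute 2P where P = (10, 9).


Doubling: s = (3 x1^2 + a) / (2 y1)
s = (3*10^2 + 4) / (2*9) mod 11 = 1
x3 = s^2 - 2 x1 mod 11 = 1^2 - 2*10 = 3
y3 = s (x1 - x3) - y1 mod 11 = 1 * (10 - 3) - 9 = 9

2P = (3, 9)


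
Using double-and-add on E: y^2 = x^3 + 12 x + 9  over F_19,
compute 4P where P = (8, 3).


k = 4 = 100_2 (binary, LSB first: 001)
Double-and-add from P = (8, 3):
  bit 0 = 0: acc unchanged = O
  bit 1 = 0: acc unchanged = O
  bit 2 = 1: acc = O + (4, 8) = (4, 8)

4P = (4, 8)


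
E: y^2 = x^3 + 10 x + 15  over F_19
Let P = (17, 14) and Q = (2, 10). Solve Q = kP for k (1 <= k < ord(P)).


Enumerate multiples of P until we hit Q = (2, 10):
  1P = (17, 14)
  2P = (2, 10)
Match found at i = 2.

k = 2


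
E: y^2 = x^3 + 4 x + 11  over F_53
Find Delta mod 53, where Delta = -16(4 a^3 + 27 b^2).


4 a^3 + 27 b^2 = 4*4^3 + 27*11^2 = 256 + 3267 = 3523
Delta = -16 * (3523) = -56368
Delta mod 53 = 24

Delta = 24 (mod 53)


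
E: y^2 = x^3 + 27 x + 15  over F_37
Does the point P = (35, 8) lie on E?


Check whether y^2 = x^3 + 27 x + 15 (mod 37) for (x, y) = (35, 8).
LHS: y^2 = 8^2 mod 37 = 27
RHS: x^3 + 27 x + 15 = 35^3 + 27*35 + 15 mod 37 = 27
LHS = RHS

Yes, on the curve


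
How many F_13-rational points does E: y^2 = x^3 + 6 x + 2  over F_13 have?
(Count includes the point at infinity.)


For each x in F_13, count y with y^2 = x^3 + 6 x + 2 mod 13:
  x = 1: RHS = 9, y in [3, 10]  -> 2 point(s)
  x = 2: RHS = 9, y in [3, 10]  -> 2 point(s)
  x = 4: RHS = 12, y in [5, 8]  -> 2 point(s)
  x = 5: RHS = 1, y in [1, 12]  -> 2 point(s)
  x = 7: RHS = 10, y in [6, 7]  -> 2 point(s)
  x = 8: RHS = 3, y in [4, 9]  -> 2 point(s)
  x = 10: RHS = 9, y in [3, 10]  -> 2 point(s)
Affine points: 14. Add the point at infinity: total = 15.

#E(F_13) = 15


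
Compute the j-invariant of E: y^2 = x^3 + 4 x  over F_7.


Delta = -16(4 a^3 + 27 b^2) mod 7 = 6
-1728 * (4 a)^3 = -1728 * (4*4)^3 mod 7 = 1
j = 1 * 6^(-1) mod 7 = 6

j = 6 (mod 7)


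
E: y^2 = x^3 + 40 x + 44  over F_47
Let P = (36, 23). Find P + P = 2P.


Doubling: s = (3 x1^2 + a) / (2 y1)
s = (3*36^2 + 40) / (2*23) mod 47 = 20
x3 = s^2 - 2 x1 mod 47 = 20^2 - 2*36 = 46
y3 = s (x1 - x3) - y1 mod 47 = 20 * (36 - 46) - 23 = 12

2P = (46, 12)


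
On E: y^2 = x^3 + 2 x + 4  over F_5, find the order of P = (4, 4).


Compute successive multiples of P until we hit O:
  1P = (4, 4)
  2P = (2, 1)
  3P = (0, 2)
  4P = (0, 3)
  5P = (2, 4)
  6P = (4, 1)
  7P = O

ord(P) = 7


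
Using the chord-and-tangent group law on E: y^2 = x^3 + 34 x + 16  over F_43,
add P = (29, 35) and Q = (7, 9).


P != Q, so use the chord formula.
s = (y2 - y1) / (x2 - x1) = (17) / (21) mod 43 = 9
x3 = s^2 - x1 - x2 mod 43 = 9^2 - 29 - 7 = 2
y3 = s (x1 - x3) - y1 mod 43 = 9 * (29 - 2) - 35 = 36

P + Q = (2, 36)


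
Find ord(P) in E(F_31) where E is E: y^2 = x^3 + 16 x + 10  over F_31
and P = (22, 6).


Compute successive multiples of P until we hit O:
  1P = (22, 6)
  2P = (7, 0)
  3P = (22, 25)
  4P = O

ord(P) = 4


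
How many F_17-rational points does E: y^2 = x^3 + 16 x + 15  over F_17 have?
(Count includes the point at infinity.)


For each x in F_17, count y with y^2 = x^3 + 16 x + 15 mod 17:
  x = 0: RHS = 15, y in [7, 10]  -> 2 point(s)
  x = 1: RHS = 15, y in [7, 10]  -> 2 point(s)
  x = 2: RHS = 4, y in [2, 15]  -> 2 point(s)
  x = 5: RHS = 16, y in [4, 13]  -> 2 point(s)
  x = 6: RHS = 4, y in [2, 15]  -> 2 point(s)
  x = 8: RHS = 9, y in [3, 14]  -> 2 point(s)
  x = 9: RHS = 4, y in [2, 15]  -> 2 point(s)
  x = 10: RHS = 2, y in [6, 11]  -> 2 point(s)
  x = 11: RHS = 9, y in [3, 14]  -> 2 point(s)
  x = 14: RHS = 8, y in [5, 12]  -> 2 point(s)
  x = 15: RHS = 9, y in [3, 14]  -> 2 point(s)
  x = 16: RHS = 15, y in [7, 10]  -> 2 point(s)
Affine points: 24. Add the point at infinity: total = 25.

#E(F_17) = 25


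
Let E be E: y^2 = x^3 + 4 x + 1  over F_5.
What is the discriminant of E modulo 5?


4 a^3 + 27 b^2 = 4*4^3 + 27*1^2 = 256 + 27 = 283
Delta = -16 * (283) = -4528
Delta mod 5 = 2

Delta = 2 (mod 5)


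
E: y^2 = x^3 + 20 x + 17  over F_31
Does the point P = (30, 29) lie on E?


Check whether y^2 = x^3 + 20 x + 17 (mod 31) for (x, y) = (30, 29).
LHS: y^2 = 29^2 mod 31 = 4
RHS: x^3 + 20 x + 17 = 30^3 + 20*30 + 17 mod 31 = 27
LHS != RHS

No, not on the curve


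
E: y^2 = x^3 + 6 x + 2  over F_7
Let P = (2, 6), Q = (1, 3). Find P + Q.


P != Q, so use the chord formula.
s = (y2 - y1) / (x2 - x1) = (4) / (6) mod 7 = 3
x3 = s^2 - x1 - x2 mod 7 = 3^2 - 2 - 1 = 6
y3 = s (x1 - x3) - y1 mod 7 = 3 * (2 - 6) - 6 = 3

P + Q = (6, 3)


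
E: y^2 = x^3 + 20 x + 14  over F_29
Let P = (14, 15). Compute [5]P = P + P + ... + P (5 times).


k = 5 = 101_2 (binary, LSB first: 101)
Double-and-add from P = (14, 15):
  bit 0 = 1: acc = O + (14, 15) = (14, 15)
  bit 1 = 0: acc unchanged = (14, 15)
  bit 2 = 1: acc = (14, 15) + (2, 27) = (14, 14)

5P = (14, 14)


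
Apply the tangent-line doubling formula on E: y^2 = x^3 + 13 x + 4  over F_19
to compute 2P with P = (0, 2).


Doubling: s = (3 x1^2 + a) / (2 y1)
s = (3*0^2 + 13) / (2*2) mod 19 = 8
x3 = s^2 - 2 x1 mod 19 = 8^2 - 2*0 = 7
y3 = s (x1 - x3) - y1 mod 19 = 8 * (0 - 7) - 2 = 18

2P = (7, 18)


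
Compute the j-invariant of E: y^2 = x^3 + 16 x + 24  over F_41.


Delta = -16(4 a^3 + 27 b^2) mod 41 = 7
-1728 * (4 a)^3 = -1728 * (4*16)^3 mod 41 = 19
j = 19 * 7^(-1) mod 41 = 32

j = 32 (mod 41)


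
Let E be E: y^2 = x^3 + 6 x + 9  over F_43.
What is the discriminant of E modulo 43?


4 a^3 + 27 b^2 = 4*6^3 + 27*9^2 = 864 + 2187 = 3051
Delta = -16 * (3051) = -48816
Delta mod 43 = 32

Delta = 32 (mod 43)


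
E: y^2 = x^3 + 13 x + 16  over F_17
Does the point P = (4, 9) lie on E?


Check whether y^2 = x^3 + 13 x + 16 (mod 17) for (x, y) = (4, 9).
LHS: y^2 = 9^2 mod 17 = 13
RHS: x^3 + 13 x + 16 = 4^3 + 13*4 + 16 mod 17 = 13
LHS = RHS

Yes, on the curve


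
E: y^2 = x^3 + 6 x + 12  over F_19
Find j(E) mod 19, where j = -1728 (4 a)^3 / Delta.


Delta = -16(4 a^3 + 27 b^2) mod 19 = 6
-1728 * (4 a)^3 = -1728 * (4*6)^3 mod 19 = 11
j = 11 * 6^(-1) mod 19 = 5

j = 5 (mod 19)


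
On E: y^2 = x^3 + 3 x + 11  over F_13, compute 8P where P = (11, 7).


k = 8 = 1000_2 (binary, LSB first: 0001)
Double-and-add from P = (11, 7):
  bit 0 = 0: acc unchanged = O
  bit 1 = 0: acc unchanged = O
  bit 2 = 0: acc unchanged = O
  bit 3 = 1: acc = O + (10, 12) = (10, 12)

8P = (10, 12)


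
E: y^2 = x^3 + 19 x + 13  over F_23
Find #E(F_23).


For each x in F_23, count y with y^2 = x^3 + 19 x + 13 mod 23:
  x = 0: RHS = 13, y in [6, 17]  -> 2 point(s)
  x = 2: RHS = 13, y in [6, 17]  -> 2 point(s)
  x = 5: RHS = 3, y in [7, 16]  -> 2 point(s)
  x = 7: RHS = 6, y in [11, 12]  -> 2 point(s)
  x = 9: RHS = 16, y in [4, 19]  -> 2 point(s)
  x = 11: RHS = 12, y in [9, 14]  -> 2 point(s)
  x = 15: RHS = 16, y in [4, 19]  -> 2 point(s)
  x = 18: RHS = 0, y in [0]  -> 1 point(s)
  x = 21: RHS = 13, y in [6, 17]  -> 2 point(s)
  x = 22: RHS = 16, y in [4, 19]  -> 2 point(s)
Affine points: 19. Add the point at infinity: total = 20.

#E(F_23) = 20


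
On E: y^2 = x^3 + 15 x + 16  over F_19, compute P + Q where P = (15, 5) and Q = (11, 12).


P != Q, so use the chord formula.
s = (y2 - y1) / (x2 - x1) = (7) / (15) mod 19 = 3
x3 = s^2 - x1 - x2 mod 19 = 3^2 - 15 - 11 = 2
y3 = s (x1 - x3) - y1 mod 19 = 3 * (15 - 2) - 5 = 15

P + Q = (2, 15)


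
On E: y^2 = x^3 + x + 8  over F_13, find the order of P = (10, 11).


Compute successive multiples of P until we hit O:
  1P = (10, 11)
  2P = (3, 5)
  3P = (1, 6)
  4P = (6, 10)
  5P = (6, 3)
  6P = (1, 7)
  7P = (3, 8)
  8P = (10, 2)
  ... (continuing to 9P)
  9P = O

ord(P) = 9


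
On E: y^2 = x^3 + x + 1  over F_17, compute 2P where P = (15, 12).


Doubling: s = (3 x1^2 + a) / (2 y1)
s = (3*15^2 + 1) / (2*12) mod 17 = 14
x3 = s^2 - 2 x1 mod 17 = 14^2 - 2*15 = 13
y3 = s (x1 - x3) - y1 mod 17 = 14 * (15 - 13) - 12 = 16

2P = (13, 16)


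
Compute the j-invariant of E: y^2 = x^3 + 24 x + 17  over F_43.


Delta = -16(4 a^3 + 27 b^2) mod 43 = 13
-1728 * (4 a)^3 = -1728 * (4*24)^3 mod 43 = 41
j = 41 * 13^(-1) mod 43 = 23

j = 23 (mod 43)


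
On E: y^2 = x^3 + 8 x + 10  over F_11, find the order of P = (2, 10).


Compute successive multiples of P until we hit O:
  1P = (2, 10)
  2P = (8, 6)
  3P = (10, 10)
  4P = (10, 1)
  5P = (8, 5)
  6P = (2, 1)
  7P = O

ord(P) = 7


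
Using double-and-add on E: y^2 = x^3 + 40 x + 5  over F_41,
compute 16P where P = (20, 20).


k = 16 = 10000_2 (binary, LSB first: 00001)
Double-and-add from P = (20, 20):
  bit 0 = 0: acc unchanged = O
  bit 1 = 0: acc unchanged = O
  bit 2 = 0: acc unchanged = O
  bit 3 = 0: acc unchanged = O
  bit 4 = 1: acc = O + (35, 0) = (35, 0)

16P = (35, 0)
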